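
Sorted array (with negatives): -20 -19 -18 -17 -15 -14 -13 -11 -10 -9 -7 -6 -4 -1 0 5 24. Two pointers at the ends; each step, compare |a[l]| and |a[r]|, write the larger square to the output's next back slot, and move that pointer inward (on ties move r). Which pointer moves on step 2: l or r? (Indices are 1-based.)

l

[1,17] |-20|<=|24| out[17]=576 → r--
[1,16] |-20|>|5| out[16]=400 → l++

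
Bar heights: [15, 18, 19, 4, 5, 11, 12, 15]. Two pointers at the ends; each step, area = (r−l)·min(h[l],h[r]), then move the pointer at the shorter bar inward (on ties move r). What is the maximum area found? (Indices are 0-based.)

max area = 105

l=0 r=7: min(15,15)*7=105 best=105 *, r--
l=0 r=6: min(15,12)*6=72 best=105, r--
l=0 r=5: min(15,11)*5=55 best=105, r--
l=0 r=4: min(15,5)*4=20 best=105, r--
l=0 r=3: min(15,4)*3=12 best=105, r--
l=0 r=2: min(15,19)*2=30 best=105, l++
l=1 r=2: min(18,19)*1=18 best=105, l++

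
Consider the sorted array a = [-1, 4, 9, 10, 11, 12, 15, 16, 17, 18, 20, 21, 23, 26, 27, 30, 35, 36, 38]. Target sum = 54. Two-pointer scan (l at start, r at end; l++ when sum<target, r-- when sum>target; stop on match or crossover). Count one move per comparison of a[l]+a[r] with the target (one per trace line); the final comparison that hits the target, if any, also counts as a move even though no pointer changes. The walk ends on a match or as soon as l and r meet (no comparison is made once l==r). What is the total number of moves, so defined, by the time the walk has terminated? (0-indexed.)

8 moves

[0,18] -1+38=37 <54 → l++
[1,18] 4+38=42 <54 → l++
[2,18] 9+38=47 <54 → l++
[3,18] 10+38=48 <54 → l++
[4,18] 11+38=49 <54 → l++
[5,18] 12+38=50 <54 → l++
[6,18] 15+38=53 <54 → l++
[7,18] 16+38=54 → found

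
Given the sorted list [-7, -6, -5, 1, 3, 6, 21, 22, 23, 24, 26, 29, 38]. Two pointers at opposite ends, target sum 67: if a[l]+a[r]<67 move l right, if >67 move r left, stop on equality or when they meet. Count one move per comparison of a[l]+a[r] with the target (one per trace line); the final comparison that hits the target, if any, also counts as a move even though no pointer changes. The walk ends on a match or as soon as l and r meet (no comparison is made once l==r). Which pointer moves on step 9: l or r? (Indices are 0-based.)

[0,12] -7+38=31 <67 → l++
[1,12] -6+38=32 <67 → l++
[2,12] -5+38=33 <67 → l++
[3,12] 1+38=39 <67 → l++
[4,12] 3+38=41 <67 → l++
[5,12] 6+38=44 <67 → l++
[6,12] 21+38=59 <67 → l++
[7,12] 22+38=60 <67 → l++
[8,12] 23+38=61 <67 → l++

l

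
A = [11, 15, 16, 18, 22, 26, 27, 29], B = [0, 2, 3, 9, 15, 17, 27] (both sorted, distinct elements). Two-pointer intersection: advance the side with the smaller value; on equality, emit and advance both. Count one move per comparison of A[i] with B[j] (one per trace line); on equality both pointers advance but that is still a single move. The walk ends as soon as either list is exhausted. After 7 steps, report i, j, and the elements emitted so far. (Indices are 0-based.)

i=0 j=0: 11>0, j++
i=0 j=1: 11>2, j++
i=0 j=2: 11>3, j++
i=0 j=3: 11>9, j++
i=0 j=4: 11<15, i++
i=1 j=4: 15==15 emit, i++,j++
i=2 j=5: 16<17, i++

i=3, j=5, emitted=[15]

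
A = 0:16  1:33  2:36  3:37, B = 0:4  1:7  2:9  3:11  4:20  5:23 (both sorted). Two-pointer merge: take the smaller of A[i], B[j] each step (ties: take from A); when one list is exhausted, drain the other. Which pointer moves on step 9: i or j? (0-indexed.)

i=0 j=0: A[i]=16>B[j]=4 take 4, j++
i=0 j=1: A[i]=16>B[j]=7 take 7, j++
i=0 j=2: A[i]=16>B[j]=9 take 9, j++
i=0 j=3: A[i]=16>B[j]=11 take 11, j++
i=0 j=4: A[i]=16<=B[j]=20 take 16, i++
i=1 j=4: A[i]=33>B[j]=20 take 20, j++
i=1 j=5: A[i]=33>B[j]=23 take 23, j++
i=1 j=6: B done, take A[i]=33, i++
i=2 j=6: B done, take A[i]=36, i++

i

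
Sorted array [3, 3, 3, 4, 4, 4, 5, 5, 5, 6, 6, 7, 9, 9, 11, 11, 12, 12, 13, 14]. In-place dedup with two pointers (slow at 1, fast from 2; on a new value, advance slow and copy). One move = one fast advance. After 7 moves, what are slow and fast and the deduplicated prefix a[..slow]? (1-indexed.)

slow=3, fast=9, prefix=[3, 4, 5]

slow=1 fast=2: a[fast]=3=a[slow] dup, fast++
slow=1 fast=3: a[fast]=3=a[slow] dup, fast++
slow=1 fast=4: a[fast]=4≠a[slow]=3 write a[2]=4, slow++,fast++
slow=2 fast=5: a[fast]=4=a[slow] dup, fast++
slow=2 fast=6: a[fast]=4=a[slow] dup, fast++
slow=2 fast=7: a[fast]=5≠a[slow]=4 write a[3]=5, slow++,fast++
slow=3 fast=8: a[fast]=5=a[slow] dup, fast++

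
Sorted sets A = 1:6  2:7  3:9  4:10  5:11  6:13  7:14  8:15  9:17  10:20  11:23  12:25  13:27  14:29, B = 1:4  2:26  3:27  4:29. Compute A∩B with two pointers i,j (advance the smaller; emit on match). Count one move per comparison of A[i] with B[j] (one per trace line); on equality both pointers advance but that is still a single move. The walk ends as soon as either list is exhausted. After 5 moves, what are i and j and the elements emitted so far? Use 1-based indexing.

i=1 j=1: 6>4, j++
i=1 j=2: 6<26, i++
i=2 j=2: 7<26, i++
i=3 j=2: 9<26, i++
i=4 j=2: 10<26, i++

i=5, j=2, emitted=[]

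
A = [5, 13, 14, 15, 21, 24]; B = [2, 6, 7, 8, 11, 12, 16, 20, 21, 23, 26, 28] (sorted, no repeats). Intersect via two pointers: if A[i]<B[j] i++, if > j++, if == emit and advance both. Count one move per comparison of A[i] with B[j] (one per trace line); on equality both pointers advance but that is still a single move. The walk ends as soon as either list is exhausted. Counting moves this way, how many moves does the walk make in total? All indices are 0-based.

i=0 j=0: 5>2, j++
i=0 j=1: 5<6, i++
i=1 j=1: 13>6, j++
i=1 j=2: 13>7, j++
i=1 j=3: 13>8, j++
i=1 j=4: 13>11, j++
i=1 j=5: 13>12, j++
i=1 j=6: 13<16, i++
i=2 j=6: 14<16, i++
i=3 j=6: 15<16, i++
i=4 j=6: 21>16, j++
i=4 j=7: 21>20, j++
i=4 j=8: 21==21 emit, i++,j++
i=5 j=9: 24>23, j++
i=5 j=10: 24<26, i++

15 moves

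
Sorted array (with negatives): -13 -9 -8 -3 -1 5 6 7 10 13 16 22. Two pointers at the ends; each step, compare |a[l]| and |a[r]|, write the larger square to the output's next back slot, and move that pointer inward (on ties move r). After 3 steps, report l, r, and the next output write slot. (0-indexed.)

l=0 r=11: |-13|<=|22| out[11]=484, r--
l=0 r=10: |-13|<=|16| out[10]=256, r--
l=0 r=9: |-13|<=|13| out[9]=169, r--

l=0, r=8, next write slot=8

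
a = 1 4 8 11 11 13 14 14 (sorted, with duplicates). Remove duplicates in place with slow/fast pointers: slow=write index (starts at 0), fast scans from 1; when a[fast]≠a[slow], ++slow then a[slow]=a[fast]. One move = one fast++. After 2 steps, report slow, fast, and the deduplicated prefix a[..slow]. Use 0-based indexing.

slow=2, fast=3, prefix=[1, 4, 8]

slow=0 fast=1: a[fast]=4≠a[slow]=1 write a[1]=4, slow++,fast++
slow=1 fast=2: a[fast]=8≠a[slow]=4 write a[2]=8, slow++,fast++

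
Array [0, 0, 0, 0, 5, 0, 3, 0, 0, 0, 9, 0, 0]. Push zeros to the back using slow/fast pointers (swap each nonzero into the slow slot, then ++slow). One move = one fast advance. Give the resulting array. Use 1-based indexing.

(s=1,f=1) a[fast]=0 → fast++
(s=1,f=2) a[fast]=0 → fast++
(s=1,f=3) a[fast]=0 → fast++
(s=1,f=4) a[fast]=0 → fast++
(s=1,f=5) a[fast]=5≠0 swap→a[1]=5 → slow++,fast++
(s=2,f=6) a[fast]=0 → fast++
(s=2,f=7) a[fast]=3≠0 swap→a[2]=3 → slow++,fast++
(s=3,f=8) a[fast]=0 → fast++
(s=3,f=9) a[fast]=0 → fast++
(s=3,f=10) a[fast]=0 → fast++
(s=3,f=11) a[fast]=9≠0 swap→a[3]=9 → slow++,fast++
(s=4,f=12) a[fast]=0 → fast++
(s=4,f=13) a[fast]=0 → fast++

[5, 3, 9, 0, 0, 0, 0, 0, 0, 0, 0, 0, 0]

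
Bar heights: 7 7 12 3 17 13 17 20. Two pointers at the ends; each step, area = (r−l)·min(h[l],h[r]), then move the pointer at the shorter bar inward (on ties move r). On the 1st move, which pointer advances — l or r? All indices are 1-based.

l

[1,8] min(7,20)*7=49 best=49 * → l++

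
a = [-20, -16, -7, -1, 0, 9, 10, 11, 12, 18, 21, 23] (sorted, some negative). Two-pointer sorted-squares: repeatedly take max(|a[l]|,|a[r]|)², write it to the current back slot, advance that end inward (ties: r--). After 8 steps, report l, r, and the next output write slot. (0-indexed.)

l=0 r=11: |-20|<=|23| out[11]=529, r--
l=0 r=10: |-20|<=|21| out[10]=441, r--
l=0 r=9: |-20|>|18| out[9]=400, l++
l=1 r=9: |-16|<=|18| out[8]=324, r--
l=1 r=8: |-16|>|12| out[7]=256, l++
l=2 r=8: |-7|<=|12| out[6]=144, r--
l=2 r=7: |-7|<=|11| out[5]=121, r--
l=2 r=6: |-7|<=|10| out[4]=100, r--

l=2, r=5, next write slot=3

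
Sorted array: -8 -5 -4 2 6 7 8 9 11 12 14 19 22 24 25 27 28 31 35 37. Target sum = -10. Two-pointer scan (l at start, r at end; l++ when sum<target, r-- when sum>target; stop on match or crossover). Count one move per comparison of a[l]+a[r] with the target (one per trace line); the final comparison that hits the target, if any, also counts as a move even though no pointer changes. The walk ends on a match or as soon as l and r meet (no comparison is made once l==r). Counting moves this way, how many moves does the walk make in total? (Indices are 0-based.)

19 moves

[0,19] -8+37=29 >-10 → r--
[0,18] -8+35=27 >-10 → r--
[0,17] -8+31=23 >-10 → r--
[0,16] -8+28=20 >-10 → r--
[0,15] -8+27=19 >-10 → r--
[0,14] -8+25=17 >-10 → r--
[0,13] -8+24=16 >-10 → r--
[0,12] -8+22=14 >-10 → r--
[0,11] -8+19=11 >-10 → r--
[0,10] -8+14=6 >-10 → r--
[0,9] -8+12=4 >-10 → r--
[0,8] -8+11=3 >-10 → r--
[0,7] -8+9=1 >-10 → r--
[0,6] -8+8=0 >-10 → r--
[0,5] -8+7=-1 >-10 → r--
[0,4] -8+6=-2 >-10 → r--
[0,3] -8+2=-6 >-10 → r--
[0,2] -8+-4=-12 <-10 → l++
[1,2] -5+-4=-9 >-10 → r--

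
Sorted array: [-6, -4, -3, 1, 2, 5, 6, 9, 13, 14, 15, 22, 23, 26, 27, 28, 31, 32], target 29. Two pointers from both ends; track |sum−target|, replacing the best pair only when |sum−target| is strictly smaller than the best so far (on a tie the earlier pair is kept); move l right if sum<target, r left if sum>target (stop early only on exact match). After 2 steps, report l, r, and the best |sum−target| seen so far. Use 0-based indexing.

l=2, r=17, best |Δ|=1

[0,17] -6+32=26 d=3 * → l++
[1,17] -4+32=28 d=1 * → l++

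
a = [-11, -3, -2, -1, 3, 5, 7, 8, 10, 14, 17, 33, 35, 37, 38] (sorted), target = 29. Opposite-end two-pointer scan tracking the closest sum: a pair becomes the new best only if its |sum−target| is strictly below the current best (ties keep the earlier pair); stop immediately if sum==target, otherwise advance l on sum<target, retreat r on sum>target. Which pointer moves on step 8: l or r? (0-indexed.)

l=0 r=14: -11+38=27 d=2 *, l++
l=1 r=14: -3+38=35 d=6, r--
l=1 r=13: -3+37=34 d=5, r--
l=1 r=12: -3+35=32 d=3, r--
l=1 r=11: -3+33=30 d=1 *, r--
l=1 r=10: -3+17=14 d=15, l++
l=2 r=10: -2+17=15 d=14, l++
l=3 r=10: -1+17=16 d=13, l++

l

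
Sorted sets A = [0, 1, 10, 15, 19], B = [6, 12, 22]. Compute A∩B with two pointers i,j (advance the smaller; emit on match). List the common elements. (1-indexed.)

intersection = []

i=1 j=1: 0<6, i++
i=2 j=1: 1<6, i++
i=3 j=1: 10>6, j++
i=3 j=2: 10<12, i++
i=4 j=2: 15>12, j++
i=4 j=3: 15<22, i++
i=5 j=3: 19<22, i++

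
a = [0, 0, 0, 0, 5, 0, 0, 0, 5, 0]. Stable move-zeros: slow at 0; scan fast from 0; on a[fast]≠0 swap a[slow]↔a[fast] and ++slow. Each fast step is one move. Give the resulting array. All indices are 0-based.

[5, 5, 0, 0, 0, 0, 0, 0, 0, 0]

slow=0 fast=0: a[fast]=0, fast++
slow=0 fast=1: a[fast]=0, fast++
slow=0 fast=2: a[fast]=0, fast++
slow=0 fast=3: a[fast]=0, fast++
slow=0 fast=4: a[fast]=5≠0 swap→a[0]=5, slow++,fast++
slow=1 fast=5: a[fast]=0, fast++
slow=1 fast=6: a[fast]=0, fast++
slow=1 fast=7: a[fast]=0, fast++
slow=1 fast=8: a[fast]=5≠0 swap→a[1]=5, slow++,fast++
slow=2 fast=9: a[fast]=0, fast++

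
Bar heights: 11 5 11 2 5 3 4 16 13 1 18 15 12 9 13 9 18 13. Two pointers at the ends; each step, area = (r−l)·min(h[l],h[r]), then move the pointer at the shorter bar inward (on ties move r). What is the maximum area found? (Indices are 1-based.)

max area = 187

[1,18] min(11,13)*17=187 best=187 * → l++
[2,18] min(5,13)*16=80 best=187 → l++
[3,18] min(11,13)*15=165 best=187 → l++
[4,18] min(2,13)*14=28 best=187 → l++
[5,18] min(5,13)*13=65 best=187 → l++
[6,18] min(3,13)*12=36 best=187 → l++
[7,18] min(4,13)*11=44 best=187 → l++
[8,18] min(16,13)*10=130 best=187 → r--
[8,17] min(16,18)*9=144 best=187 → l++
[9,17] min(13,18)*8=104 best=187 → l++
[10,17] min(1,18)*7=7 best=187 → l++
[11,17] min(18,18)*6=108 best=187 → r--
[11,16] min(18,9)*5=45 best=187 → r--
[11,15] min(18,13)*4=52 best=187 → r--
[11,14] min(18,9)*3=27 best=187 → r--
[11,13] min(18,12)*2=24 best=187 → r--
[11,12] min(18,15)*1=15 best=187 → r--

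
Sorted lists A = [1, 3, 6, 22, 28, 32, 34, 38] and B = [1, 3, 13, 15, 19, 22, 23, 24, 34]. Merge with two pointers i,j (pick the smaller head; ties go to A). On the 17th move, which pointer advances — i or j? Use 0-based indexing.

[i=0,j=0] A[i]=1<=B[j]=1 take 1 → i++
[i=1,j=0] A[i]=3>B[j]=1 take 1 → j++
[i=1,j=1] A[i]=3<=B[j]=3 take 3 → i++
[i=2,j=1] A[i]=6>B[j]=3 take 3 → j++
[i=2,j=2] A[i]=6<=B[j]=13 take 6 → i++
[i=3,j=2] A[i]=22>B[j]=13 take 13 → j++
[i=3,j=3] A[i]=22>B[j]=15 take 15 → j++
[i=3,j=4] A[i]=22>B[j]=19 take 19 → j++
[i=3,j=5] A[i]=22<=B[j]=22 take 22 → i++
[i=4,j=5] A[i]=28>B[j]=22 take 22 → j++
[i=4,j=6] A[i]=28>B[j]=23 take 23 → j++
[i=4,j=7] A[i]=28>B[j]=24 take 24 → j++
[i=4,j=8] A[i]=28<=B[j]=34 take 28 → i++
[i=5,j=8] A[i]=32<=B[j]=34 take 32 → i++
[i=6,j=8] A[i]=34<=B[j]=34 take 34 → i++
[i=7,j=8] A[i]=38>B[j]=34 take 34 → j++
[i=7,j=9] B done, take A[i]=38 → i++

i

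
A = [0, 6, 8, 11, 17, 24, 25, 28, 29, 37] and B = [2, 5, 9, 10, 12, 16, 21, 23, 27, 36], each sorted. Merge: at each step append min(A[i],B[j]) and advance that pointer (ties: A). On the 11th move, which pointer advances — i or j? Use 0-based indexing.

[i=0,j=0] A[i]=0<=B[j]=2 take 0 → i++
[i=1,j=0] A[i]=6>B[j]=2 take 2 → j++
[i=1,j=1] A[i]=6>B[j]=5 take 5 → j++
[i=1,j=2] A[i]=6<=B[j]=9 take 6 → i++
[i=2,j=2] A[i]=8<=B[j]=9 take 8 → i++
[i=3,j=2] A[i]=11>B[j]=9 take 9 → j++
[i=3,j=3] A[i]=11>B[j]=10 take 10 → j++
[i=3,j=4] A[i]=11<=B[j]=12 take 11 → i++
[i=4,j=4] A[i]=17>B[j]=12 take 12 → j++
[i=4,j=5] A[i]=17>B[j]=16 take 16 → j++
[i=4,j=6] A[i]=17<=B[j]=21 take 17 → i++

i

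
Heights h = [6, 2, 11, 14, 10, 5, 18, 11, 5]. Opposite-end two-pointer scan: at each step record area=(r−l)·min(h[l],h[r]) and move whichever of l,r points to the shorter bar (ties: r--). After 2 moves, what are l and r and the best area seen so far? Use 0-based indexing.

l=1, r=7, best area=42

[0,8] min(6,5)*8=40 best=40 * → r--
[0,7] min(6,11)*7=42 best=42 * → l++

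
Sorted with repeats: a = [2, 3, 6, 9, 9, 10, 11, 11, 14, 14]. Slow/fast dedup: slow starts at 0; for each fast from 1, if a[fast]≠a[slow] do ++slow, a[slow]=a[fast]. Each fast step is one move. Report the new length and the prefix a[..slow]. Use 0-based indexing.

length 7; prefix = [2, 3, 6, 9, 10, 11, 14]

(s=0,f=1) a[fast]=3≠a[slow]=2 write a[1]=3 → slow++,fast++
(s=1,f=2) a[fast]=6≠a[slow]=3 write a[2]=6 → slow++,fast++
(s=2,f=3) a[fast]=9≠a[slow]=6 write a[3]=9 → slow++,fast++
(s=3,f=4) a[fast]=9=a[slow] dup → fast++
(s=3,f=5) a[fast]=10≠a[slow]=9 write a[4]=10 → slow++,fast++
(s=4,f=6) a[fast]=11≠a[slow]=10 write a[5]=11 → slow++,fast++
(s=5,f=7) a[fast]=11=a[slow] dup → fast++
(s=5,f=8) a[fast]=14≠a[slow]=11 write a[6]=14 → slow++,fast++
(s=6,f=9) a[fast]=14=a[slow] dup → fast++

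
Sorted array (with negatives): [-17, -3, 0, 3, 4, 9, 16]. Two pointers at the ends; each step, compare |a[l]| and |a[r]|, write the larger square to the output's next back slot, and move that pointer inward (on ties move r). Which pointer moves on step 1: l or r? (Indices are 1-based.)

l

l=1 r=7: |-17|>|16| out[7]=289, l++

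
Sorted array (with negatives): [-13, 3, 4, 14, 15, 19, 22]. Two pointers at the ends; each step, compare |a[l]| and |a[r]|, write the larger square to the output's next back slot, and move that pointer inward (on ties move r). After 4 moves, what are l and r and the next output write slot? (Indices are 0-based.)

l=0, r=2, next write slot=2

[0,6] |-13|<=|22| out[6]=484 → r--
[0,5] |-13|<=|19| out[5]=361 → r--
[0,4] |-13|<=|15| out[4]=225 → r--
[0,3] |-13|<=|14| out[3]=196 → r--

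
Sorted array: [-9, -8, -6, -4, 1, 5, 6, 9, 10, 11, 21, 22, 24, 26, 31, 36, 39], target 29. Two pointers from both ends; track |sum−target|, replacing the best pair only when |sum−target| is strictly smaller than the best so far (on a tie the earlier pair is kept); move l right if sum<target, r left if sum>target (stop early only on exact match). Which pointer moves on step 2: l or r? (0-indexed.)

l

l=0 r=16: -9+39=30 d=1 *, r--
l=0 r=15: -9+36=27 d=2, l++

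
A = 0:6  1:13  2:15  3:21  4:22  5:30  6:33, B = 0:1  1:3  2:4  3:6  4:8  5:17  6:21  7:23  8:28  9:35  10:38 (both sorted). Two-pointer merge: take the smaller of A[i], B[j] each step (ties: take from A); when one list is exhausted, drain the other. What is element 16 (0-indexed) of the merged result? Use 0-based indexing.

i=0 j=0: A[i]=6>B[j]=1 take 1, j++
i=0 j=1: A[i]=6>B[j]=3 take 3, j++
i=0 j=2: A[i]=6>B[j]=4 take 4, j++
i=0 j=3: A[i]=6<=B[j]=6 take 6, i++
i=1 j=3: A[i]=13>B[j]=6 take 6, j++
i=1 j=4: A[i]=13>B[j]=8 take 8, j++
i=1 j=5: A[i]=13<=B[j]=17 take 13, i++
i=2 j=5: A[i]=15<=B[j]=17 take 15, i++
i=3 j=5: A[i]=21>B[j]=17 take 17, j++
i=3 j=6: A[i]=21<=B[j]=21 take 21, i++
i=4 j=6: A[i]=22>B[j]=21 take 21, j++
i=4 j=7: A[i]=22<=B[j]=23 take 22, i++
i=5 j=7: A[i]=30>B[j]=23 take 23, j++
i=5 j=8: A[i]=30>B[j]=28 take 28, j++
i=5 j=9: A[i]=30<=B[j]=35 take 30, i++
i=6 j=9: A[i]=33<=B[j]=35 take 33, i++
i=7 j=9: A done, take B[j]=35, j++
i=7 j=10: A done, take B[j]=38, j++

merged[16] = 35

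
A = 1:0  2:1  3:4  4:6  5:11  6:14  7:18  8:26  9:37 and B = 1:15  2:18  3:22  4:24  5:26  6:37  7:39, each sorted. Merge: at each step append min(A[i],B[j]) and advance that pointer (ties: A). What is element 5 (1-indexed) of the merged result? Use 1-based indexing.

merged[5] = 11

[i=1,j=1] A[i]=0<=B[j]=15 take 0 → i++
[i=2,j=1] A[i]=1<=B[j]=15 take 1 → i++
[i=3,j=1] A[i]=4<=B[j]=15 take 4 → i++
[i=4,j=1] A[i]=6<=B[j]=15 take 6 → i++
[i=5,j=1] A[i]=11<=B[j]=15 take 11 → i++
[i=6,j=1] A[i]=14<=B[j]=15 take 14 → i++
[i=7,j=1] A[i]=18>B[j]=15 take 15 → j++
[i=7,j=2] A[i]=18<=B[j]=18 take 18 → i++
[i=8,j=2] A[i]=26>B[j]=18 take 18 → j++
[i=8,j=3] A[i]=26>B[j]=22 take 22 → j++
[i=8,j=4] A[i]=26>B[j]=24 take 24 → j++
[i=8,j=5] A[i]=26<=B[j]=26 take 26 → i++
[i=9,j=5] A[i]=37>B[j]=26 take 26 → j++
[i=9,j=6] A[i]=37<=B[j]=37 take 37 → i++
[i=10,j=6] A done, take B[j]=37 → j++
[i=10,j=7] A done, take B[j]=39 → j++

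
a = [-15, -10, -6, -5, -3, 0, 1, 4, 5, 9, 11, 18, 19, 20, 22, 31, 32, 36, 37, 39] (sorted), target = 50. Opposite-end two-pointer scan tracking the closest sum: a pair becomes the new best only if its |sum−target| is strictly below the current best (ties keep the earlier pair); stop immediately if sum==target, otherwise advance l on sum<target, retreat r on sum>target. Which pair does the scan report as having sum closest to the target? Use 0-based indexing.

pair (11, 39) with sum 50 (|Δ|=0)

[0,19] -15+39=24 d=26 * → l++
[1,19] -10+39=29 d=21 * → l++
[2,19] -6+39=33 d=17 * → l++
[3,19] -5+39=34 d=16 * → l++
[4,19] -3+39=36 d=14 * → l++
[5,19] 0+39=39 d=11 * → l++
[6,19] 1+39=40 d=10 * → l++
[7,19] 4+39=43 d=7 * → l++
[8,19] 5+39=44 d=6 * → l++
[9,19] 9+39=48 d=2 * → l++
[10,19] 11+39=50 d=0 * → stop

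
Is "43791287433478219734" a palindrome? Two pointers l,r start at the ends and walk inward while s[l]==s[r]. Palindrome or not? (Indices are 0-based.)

[0,19] '4'=='4' → l++,r--
[1,18] '3'=='3' → l++,r--
[2,17] '7'=='7' → l++,r--
[3,16] '9'=='9' → l++,r--
[4,15] '1'=='1' → l++,r--
[5,14] '2'=='2' → l++,r--
[6,13] '8'=='8' → l++,r--
[7,12] '7'=='7' → l++,r--
[8,11] '4'=='4' → l++,r--
[9,10] '3'=='3' → l++,r--

palindrome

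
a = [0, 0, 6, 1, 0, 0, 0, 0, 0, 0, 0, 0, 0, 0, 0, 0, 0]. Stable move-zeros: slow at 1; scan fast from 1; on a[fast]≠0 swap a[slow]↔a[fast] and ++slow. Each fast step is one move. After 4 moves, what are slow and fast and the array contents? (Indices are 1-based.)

slow=1 fast=1: a[fast]=0, fast++
slow=1 fast=2: a[fast]=0, fast++
slow=1 fast=3: a[fast]=6≠0 swap→a[1]=6, slow++,fast++
slow=2 fast=4: a[fast]=1≠0 swap→a[2]=1, slow++,fast++

slow=3, fast=5, a=[6, 1, 0, 0, 0, 0, 0, 0, 0, 0, 0, 0, 0, 0, 0, 0, 0]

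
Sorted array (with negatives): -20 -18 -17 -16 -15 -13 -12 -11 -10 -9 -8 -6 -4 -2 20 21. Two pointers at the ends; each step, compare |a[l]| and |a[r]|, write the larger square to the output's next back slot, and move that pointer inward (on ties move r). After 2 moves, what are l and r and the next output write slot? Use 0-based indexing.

[0,15] |-20|<=|21| out[15]=441 → r--
[0,14] |-20|<=|20| out[14]=400 → r--

l=0, r=13, next write slot=13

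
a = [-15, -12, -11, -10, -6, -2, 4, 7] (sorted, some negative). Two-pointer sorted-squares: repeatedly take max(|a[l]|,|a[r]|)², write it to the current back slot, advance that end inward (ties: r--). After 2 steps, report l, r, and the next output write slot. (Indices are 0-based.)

l=2, r=7, next write slot=5

l=0 r=7: |-15|>|7| out[7]=225, l++
l=1 r=7: |-12|>|7| out[6]=144, l++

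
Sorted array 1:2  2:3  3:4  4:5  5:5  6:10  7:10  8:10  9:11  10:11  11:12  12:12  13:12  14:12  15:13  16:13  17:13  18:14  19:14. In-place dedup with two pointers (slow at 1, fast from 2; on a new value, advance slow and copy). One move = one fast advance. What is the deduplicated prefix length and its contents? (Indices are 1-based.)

length 9; prefix = [2, 3, 4, 5, 10, 11, 12, 13, 14]

slow=1 fast=2: a[fast]=3≠a[slow]=2 write a[2]=3, slow++,fast++
slow=2 fast=3: a[fast]=4≠a[slow]=3 write a[3]=4, slow++,fast++
slow=3 fast=4: a[fast]=5≠a[slow]=4 write a[4]=5, slow++,fast++
slow=4 fast=5: a[fast]=5=a[slow] dup, fast++
slow=4 fast=6: a[fast]=10≠a[slow]=5 write a[5]=10, slow++,fast++
slow=5 fast=7: a[fast]=10=a[slow] dup, fast++
slow=5 fast=8: a[fast]=10=a[slow] dup, fast++
slow=5 fast=9: a[fast]=11≠a[slow]=10 write a[6]=11, slow++,fast++
slow=6 fast=10: a[fast]=11=a[slow] dup, fast++
slow=6 fast=11: a[fast]=12≠a[slow]=11 write a[7]=12, slow++,fast++
slow=7 fast=12: a[fast]=12=a[slow] dup, fast++
slow=7 fast=13: a[fast]=12=a[slow] dup, fast++
slow=7 fast=14: a[fast]=12=a[slow] dup, fast++
slow=7 fast=15: a[fast]=13≠a[slow]=12 write a[8]=13, slow++,fast++
slow=8 fast=16: a[fast]=13=a[slow] dup, fast++
slow=8 fast=17: a[fast]=13=a[slow] dup, fast++
slow=8 fast=18: a[fast]=14≠a[slow]=13 write a[9]=14, slow++,fast++
slow=9 fast=19: a[fast]=14=a[slow] dup, fast++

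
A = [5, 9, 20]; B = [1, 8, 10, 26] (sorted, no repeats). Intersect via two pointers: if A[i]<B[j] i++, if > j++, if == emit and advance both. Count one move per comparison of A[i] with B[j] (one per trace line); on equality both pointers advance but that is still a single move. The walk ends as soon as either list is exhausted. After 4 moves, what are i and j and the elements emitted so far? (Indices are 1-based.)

[i=1,j=1] 5>1 → j++
[i=1,j=2] 5<8 → i++
[i=2,j=2] 9>8 → j++
[i=2,j=3] 9<10 → i++

i=3, j=3, emitted=[]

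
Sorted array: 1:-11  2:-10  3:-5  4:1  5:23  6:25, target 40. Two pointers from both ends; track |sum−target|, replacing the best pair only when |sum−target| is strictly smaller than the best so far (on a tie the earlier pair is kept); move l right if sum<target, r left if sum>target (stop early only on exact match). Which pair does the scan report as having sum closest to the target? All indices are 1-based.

pair (23, 25) with sum 48 (|Δ|=8)

[1,6] -11+25=14 d=26 * → l++
[2,6] -10+25=15 d=25 * → l++
[3,6] -5+25=20 d=20 * → l++
[4,6] 1+25=26 d=14 * → l++
[5,6] 23+25=48 d=8 * → r--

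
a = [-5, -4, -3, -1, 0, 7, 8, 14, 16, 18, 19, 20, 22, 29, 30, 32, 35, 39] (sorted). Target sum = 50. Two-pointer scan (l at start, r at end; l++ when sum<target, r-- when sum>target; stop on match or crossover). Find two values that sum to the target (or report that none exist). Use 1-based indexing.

(18, 32)

[1,18] -5+39=34 <50 → l++
[2,18] -4+39=35 <50 → l++
[3,18] -3+39=36 <50 → l++
[4,18] -1+39=38 <50 → l++
[5,18] 0+39=39 <50 → l++
[6,18] 7+39=46 <50 → l++
[7,18] 8+39=47 <50 → l++
[8,18] 14+39=53 >50 → r--
[8,17] 14+35=49 <50 → l++
[9,17] 16+35=51 >50 → r--
[9,16] 16+32=48 <50 → l++
[10,16] 18+32=50 → found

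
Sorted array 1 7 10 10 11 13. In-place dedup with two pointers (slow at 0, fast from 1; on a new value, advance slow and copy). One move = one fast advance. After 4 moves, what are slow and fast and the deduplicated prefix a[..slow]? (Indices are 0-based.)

(s=0,f=1) a[fast]=7≠a[slow]=1 write a[1]=7 → slow++,fast++
(s=1,f=2) a[fast]=10≠a[slow]=7 write a[2]=10 → slow++,fast++
(s=2,f=3) a[fast]=10=a[slow] dup → fast++
(s=2,f=4) a[fast]=11≠a[slow]=10 write a[3]=11 → slow++,fast++

slow=3, fast=5, prefix=[1, 7, 10, 11]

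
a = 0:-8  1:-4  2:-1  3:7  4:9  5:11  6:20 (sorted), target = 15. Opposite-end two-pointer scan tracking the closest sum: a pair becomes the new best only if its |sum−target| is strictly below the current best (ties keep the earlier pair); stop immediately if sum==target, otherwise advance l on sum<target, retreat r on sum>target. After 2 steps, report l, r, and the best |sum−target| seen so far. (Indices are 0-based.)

l=1, r=5, best |Δ|=1

[0,6] -8+20=12 d=3 * → l++
[1,6] -4+20=16 d=1 * → r--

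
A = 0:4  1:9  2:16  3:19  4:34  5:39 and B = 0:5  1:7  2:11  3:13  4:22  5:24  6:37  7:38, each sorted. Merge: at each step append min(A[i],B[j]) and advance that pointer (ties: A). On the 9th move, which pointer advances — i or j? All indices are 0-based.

i=0 j=0: A[i]=4<=B[j]=5 take 4, i++
i=1 j=0: A[i]=9>B[j]=5 take 5, j++
i=1 j=1: A[i]=9>B[j]=7 take 7, j++
i=1 j=2: A[i]=9<=B[j]=11 take 9, i++
i=2 j=2: A[i]=16>B[j]=11 take 11, j++
i=2 j=3: A[i]=16>B[j]=13 take 13, j++
i=2 j=4: A[i]=16<=B[j]=22 take 16, i++
i=3 j=4: A[i]=19<=B[j]=22 take 19, i++
i=4 j=4: A[i]=34>B[j]=22 take 22, j++

j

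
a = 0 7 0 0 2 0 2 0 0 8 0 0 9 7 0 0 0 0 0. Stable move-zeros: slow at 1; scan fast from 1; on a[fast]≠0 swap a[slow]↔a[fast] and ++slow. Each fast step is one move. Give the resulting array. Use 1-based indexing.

[7, 2, 2, 8, 9, 7, 0, 0, 0, 0, 0, 0, 0, 0, 0, 0, 0, 0, 0]

(s=1,f=1) a[fast]=0 → fast++
(s=1,f=2) a[fast]=7≠0 swap→a[1]=7 → slow++,fast++
(s=2,f=3) a[fast]=0 → fast++
(s=2,f=4) a[fast]=0 → fast++
(s=2,f=5) a[fast]=2≠0 swap→a[2]=2 → slow++,fast++
(s=3,f=6) a[fast]=0 → fast++
(s=3,f=7) a[fast]=2≠0 swap→a[3]=2 → slow++,fast++
(s=4,f=8) a[fast]=0 → fast++
(s=4,f=9) a[fast]=0 → fast++
(s=4,f=10) a[fast]=8≠0 swap→a[4]=8 → slow++,fast++
(s=5,f=11) a[fast]=0 → fast++
(s=5,f=12) a[fast]=0 → fast++
(s=5,f=13) a[fast]=9≠0 swap→a[5]=9 → slow++,fast++
(s=6,f=14) a[fast]=7≠0 swap→a[6]=7 → slow++,fast++
(s=7,f=15) a[fast]=0 → fast++
(s=7,f=16) a[fast]=0 → fast++
(s=7,f=17) a[fast]=0 → fast++
(s=7,f=18) a[fast]=0 → fast++
(s=7,f=19) a[fast]=0 → fast++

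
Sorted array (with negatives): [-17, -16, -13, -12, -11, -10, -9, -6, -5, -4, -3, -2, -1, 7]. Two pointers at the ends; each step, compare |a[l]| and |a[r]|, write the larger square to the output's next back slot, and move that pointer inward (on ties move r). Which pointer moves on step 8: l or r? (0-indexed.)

[0,13] |-17|>|7| out[13]=289 → l++
[1,13] |-16|>|7| out[12]=256 → l++
[2,13] |-13|>|7| out[11]=169 → l++
[3,13] |-12|>|7| out[10]=144 → l++
[4,13] |-11|>|7| out[9]=121 → l++
[5,13] |-10|>|7| out[8]=100 → l++
[6,13] |-9|>|7| out[7]=81 → l++
[7,13] |-6|<=|7| out[6]=49 → r--

r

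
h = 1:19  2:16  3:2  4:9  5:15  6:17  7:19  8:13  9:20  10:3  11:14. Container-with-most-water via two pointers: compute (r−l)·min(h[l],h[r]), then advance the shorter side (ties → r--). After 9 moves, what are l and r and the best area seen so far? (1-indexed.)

l=8, r=9, best area=152

l=1 r=11: min(19,14)*10=140 best=140 *, r--
l=1 r=10: min(19,3)*9=27 best=140, r--
l=1 r=9: min(19,20)*8=152 best=152 *, l++
l=2 r=9: min(16,20)*7=112 best=152, l++
l=3 r=9: min(2,20)*6=12 best=152, l++
l=4 r=9: min(9,20)*5=45 best=152, l++
l=5 r=9: min(15,20)*4=60 best=152, l++
l=6 r=9: min(17,20)*3=51 best=152, l++
l=7 r=9: min(19,20)*2=38 best=152, l++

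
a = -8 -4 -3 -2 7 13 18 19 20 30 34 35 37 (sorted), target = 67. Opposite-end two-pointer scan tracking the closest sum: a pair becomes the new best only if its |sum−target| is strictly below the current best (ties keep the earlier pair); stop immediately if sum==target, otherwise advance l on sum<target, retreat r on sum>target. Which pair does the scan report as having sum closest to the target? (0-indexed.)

pair (30, 37) with sum 67 (|Δ|=0)

[0,12] -8+37=29 d=38 * → l++
[1,12] -4+37=33 d=34 * → l++
[2,12] -3+37=34 d=33 * → l++
[3,12] -2+37=35 d=32 * → l++
[4,12] 7+37=44 d=23 * → l++
[5,12] 13+37=50 d=17 * → l++
[6,12] 18+37=55 d=12 * → l++
[7,12] 19+37=56 d=11 * → l++
[8,12] 20+37=57 d=10 * → l++
[9,12] 30+37=67 d=0 * → stop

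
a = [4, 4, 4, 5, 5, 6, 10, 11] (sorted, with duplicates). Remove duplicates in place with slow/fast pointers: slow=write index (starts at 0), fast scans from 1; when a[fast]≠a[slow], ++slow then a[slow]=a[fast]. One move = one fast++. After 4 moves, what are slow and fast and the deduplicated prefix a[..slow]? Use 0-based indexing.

slow=0 fast=1: a[fast]=4=a[slow] dup, fast++
slow=0 fast=2: a[fast]=4=a[slow] dup, fast++
slow=0 fast=3: a[fast]=5≠a[slow]=4 write a[1]=5, slow++,fast++
slow=1 fast=4: a[fast]=5=a[slow] dup, fast++

slow=1, fast=5, prefix=[4, 5]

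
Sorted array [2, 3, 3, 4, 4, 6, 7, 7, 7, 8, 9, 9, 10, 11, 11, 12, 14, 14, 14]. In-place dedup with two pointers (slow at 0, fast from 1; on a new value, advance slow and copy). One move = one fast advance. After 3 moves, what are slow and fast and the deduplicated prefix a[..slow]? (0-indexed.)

slow=2, fast=4, prefix=[2, 3, 4]

(s=0,f=1) a[fast]=3≠a[slow]=2 write a[1]=3 → slow++,fast++
(s=1,f=2) a[fast]=3=a[slow] dup → fast++
(s=1,f=3) a[fast]=4≠a[slow]=3 write a[2]=4 → slow++,fast++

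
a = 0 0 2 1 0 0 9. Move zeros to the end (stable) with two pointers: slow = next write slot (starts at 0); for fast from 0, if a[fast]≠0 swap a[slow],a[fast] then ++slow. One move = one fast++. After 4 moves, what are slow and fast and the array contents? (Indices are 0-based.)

slow=0 fast=0: a[fast]=0, fast++
slow=0 fast=1: a[fast]=0, fast++
slow=0 fast=2: a[fast]=2≠0 swap→a[0]=2, slow++,fast++
slow=1 fast=3: a[fast]=1≠0 swap→a[1]=1, slow++,fast++

slow=2, fast=4, a=[2, 1, 0, 0, 0, 0, 9]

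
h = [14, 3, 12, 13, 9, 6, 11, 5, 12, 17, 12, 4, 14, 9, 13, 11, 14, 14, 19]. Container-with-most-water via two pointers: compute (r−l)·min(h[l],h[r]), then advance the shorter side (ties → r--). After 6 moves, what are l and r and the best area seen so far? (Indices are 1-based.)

l=1 r=19: min(14,19)*18=252 best=252 *, l++
l=2 r=19: min(3,19)*17=51 best=252, l++
l=3 r=19: min(12,19)*16=192 best=252, l++
l=4 r=19: min(13,19)*15=195 best=252, l++
l=5 r=19: min(9,19)*14=126 best=252, l++
l=6 r=19: min(6,19)*13=78 best=252, l++

l=7, r=19, best area=252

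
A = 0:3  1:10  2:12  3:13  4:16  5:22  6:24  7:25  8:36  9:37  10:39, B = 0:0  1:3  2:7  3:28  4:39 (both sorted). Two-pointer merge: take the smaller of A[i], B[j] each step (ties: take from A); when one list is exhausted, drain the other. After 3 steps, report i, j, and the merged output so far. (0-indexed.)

i=1, j=2, merged so far=[0, 3, 3]

[i=0,j=0] A[i]=3>B[j]=0 take 0 → j++
[i=0,j=1] A[i]=3<=B[j]=3 take 3 → i++
[i=1,j=1] A[i]=10>B[j]=3 take 3 → j++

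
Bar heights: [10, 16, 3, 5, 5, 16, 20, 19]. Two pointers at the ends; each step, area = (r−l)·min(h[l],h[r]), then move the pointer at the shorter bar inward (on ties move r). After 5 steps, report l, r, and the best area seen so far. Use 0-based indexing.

l=0 r=7: min(10,19)*7=70 best=70 *, l++
l=1 r=7: min(16,19)*6=96 best=96 *, l++
l=2 r=7: min(3,19)*5=15 best=96, l++
l=3 r=7: min(5,19)*4=20 best=96, l++
l=4 r=7: min(5,19)*3=15 best=96, l++

l=5, r=7, best area=96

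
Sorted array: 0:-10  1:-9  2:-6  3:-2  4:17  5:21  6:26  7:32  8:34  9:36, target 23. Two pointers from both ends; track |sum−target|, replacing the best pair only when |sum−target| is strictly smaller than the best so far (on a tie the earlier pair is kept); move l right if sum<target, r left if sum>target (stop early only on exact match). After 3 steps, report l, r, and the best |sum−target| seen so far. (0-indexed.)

l=1, r=7, best |Δ|=1

[0,9] -10+36=26 d=3 * → r--
[0,8] -10+34=24 d=1 * → r--
[0,7] -10+32=22 d=1 → l++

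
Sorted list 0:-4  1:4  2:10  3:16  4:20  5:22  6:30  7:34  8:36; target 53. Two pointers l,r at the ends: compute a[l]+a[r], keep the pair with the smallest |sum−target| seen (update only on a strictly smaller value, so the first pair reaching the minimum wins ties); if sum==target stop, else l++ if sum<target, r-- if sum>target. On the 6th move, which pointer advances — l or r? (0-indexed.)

l=0 r=8: -4+36=32 d=21 *, l++
l=1 r=8: 4+36=40 d=13 *, l++
l=2 r=8: 10+36=46 d=7 *, l++
l=3 r=8: 16+36=52 d=1 *, l++
l=4 r=8: 20+36=56 d=3, r--
l=4 r=7: 20+34=54 d=1, r--

r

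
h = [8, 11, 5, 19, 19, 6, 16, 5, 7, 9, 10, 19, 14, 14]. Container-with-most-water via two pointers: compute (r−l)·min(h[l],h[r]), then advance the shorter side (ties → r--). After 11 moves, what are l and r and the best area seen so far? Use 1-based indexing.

l=4, r=6, best area=152

l=1 r=14: min(8,14)*13=104 best=104 *, l++
l=2 r=14: min(11,14)*12=132 best=132 *, l++
l=3 r=14: min(5,14)*11=55 best=132, l++
l=4 r=14: min(19,14)*10=140 best=140 *, r--
l=4 r=13: min(19,14)*9=126 best=140, r--
l=4 r=12: min(19,19)*8=152 best=152 *, r--
l=4 r=11: min(19,10)*7=70 best=152, r--
l=4 r=10: min(19,9)*6=54 best=152, r--
l=4 r=9: min(19,7)*5=35 best=152, r--
l=4 r=8: min(19,5)*4=20 best=152, r--
l=4 r=7: min(19,16)*3=48 best=152, r--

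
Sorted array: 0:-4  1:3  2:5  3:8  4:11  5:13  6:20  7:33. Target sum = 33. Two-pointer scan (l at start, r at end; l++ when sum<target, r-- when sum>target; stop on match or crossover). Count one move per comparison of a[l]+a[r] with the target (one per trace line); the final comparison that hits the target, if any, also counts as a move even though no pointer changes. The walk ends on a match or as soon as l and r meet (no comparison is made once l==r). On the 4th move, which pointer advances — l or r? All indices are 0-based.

[0,7] -4+33=29 <33 → l++
[1,7] 3+33=36 >33 → r--
[1,6] 3+20=23 <33 → l++
[2,6] 5+20=25 <33 → l++

l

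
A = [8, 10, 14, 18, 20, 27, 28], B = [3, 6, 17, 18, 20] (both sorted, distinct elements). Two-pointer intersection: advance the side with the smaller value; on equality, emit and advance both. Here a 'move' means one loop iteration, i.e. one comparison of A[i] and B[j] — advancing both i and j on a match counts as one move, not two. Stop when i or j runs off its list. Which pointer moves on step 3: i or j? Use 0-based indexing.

i

[i=0,j=0] 8>3 → j++
[i=0,j=1] 8>6 → j++
[i=0,j=2] 8<17 → i++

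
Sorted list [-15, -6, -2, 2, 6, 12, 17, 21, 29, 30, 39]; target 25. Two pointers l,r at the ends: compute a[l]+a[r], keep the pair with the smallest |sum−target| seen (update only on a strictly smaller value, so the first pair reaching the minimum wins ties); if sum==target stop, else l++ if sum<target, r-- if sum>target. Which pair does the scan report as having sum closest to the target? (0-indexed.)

l=0 r=10: -15+39=24 d=1 *, l++
l=1 r=10: -6+39=33 d=8, r--
l=1 r=9: -6+30=24 d=1, l++
l=2 r=9: -2+30=28 d=3, r--
l=2 r=8: -2+29=27 d=2, r--
l=2 r=7: -2+21=19 d=6, l++
l=3 r=7: 2+21=23 d=2, l++
l=4 r=7: 6+21=27 d=2, r--
l=4 r=6: 6+17=23 d=2, l++
l=5 r=6: 12+17=29 d=4, r--

pair (-15, 39) with sum 24 (|Δ|=1)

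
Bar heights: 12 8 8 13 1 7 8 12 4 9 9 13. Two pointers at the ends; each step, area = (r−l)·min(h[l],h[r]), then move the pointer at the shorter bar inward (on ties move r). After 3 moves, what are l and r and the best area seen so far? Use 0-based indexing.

l=3, r=11, best area=132

[0,11] min(12,13)*11=132 best=132 * → l++
[1,11] min(8,13)*10=80 best=132 → l++
[2,11] min(8,13)*9=72 best=132 → l++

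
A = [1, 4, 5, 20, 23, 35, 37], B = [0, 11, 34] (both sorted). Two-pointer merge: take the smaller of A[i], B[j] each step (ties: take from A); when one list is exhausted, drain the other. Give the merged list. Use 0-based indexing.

[0, 1, 4, 5, 11, 20, 23, 34, 35, 37]

i=0 j=0: A[i]=1>B[j]=0 take 0, j++
i=0 j=1: A[i]=1<=B[j]=11 take 1, i++
i=1 j=1: A[i]=4<=B[j]=11 take 4, i++
i=2 j=1: A[i]=5<=B[j]=11 take 5, i++
i=3 j=1: A[i]=20>B[j]=11 take 11, j++
i=3 j=2: A[i]=20<=B[j]=34 take 20, i++
i=4 j=2: A[i]=23<=B[j]=34 take 23, i++
i=5 j=2: A[i]=35>B[j]=34 take 34, j++
i=5 j=3: B done, take A[i]=35, i++
i=6 j=3: B done, take A[i]=37, i++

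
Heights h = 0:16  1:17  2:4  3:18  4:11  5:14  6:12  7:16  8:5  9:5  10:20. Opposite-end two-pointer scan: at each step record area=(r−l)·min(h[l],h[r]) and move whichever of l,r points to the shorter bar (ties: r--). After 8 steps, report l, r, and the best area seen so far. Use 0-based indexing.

l=0 r=10: min(16,20)*10=160 best=160 *, l++
l=1 r=10: min(17,20)*9=153 best=160, l++
l=2 r=10: min(4,20)*8=32 best=160, l++
l=3 r=10: min(18,20)*7=126 best=160, l++
l=4 r=10: min(11,20)*6=66 best=160, l++
l=5 r=10: min(14,20)*5=70 best=160, l++
l=6 r=10: min(12,20)*4=48 best=160, l++
l=7 r=10: min(16,20)*3=48 best=160, l++

l=8, r=10, best area=160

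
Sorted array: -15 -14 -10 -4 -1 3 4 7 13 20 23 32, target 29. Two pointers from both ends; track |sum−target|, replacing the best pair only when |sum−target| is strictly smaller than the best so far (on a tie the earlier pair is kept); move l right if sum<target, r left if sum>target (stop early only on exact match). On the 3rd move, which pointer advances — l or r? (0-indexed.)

[0,11] -15+32=17 d=12 * → l++
[1,11] -14+32=18 d=11 * → l++
[2,11] -10+32=22 d=7 * → l++

l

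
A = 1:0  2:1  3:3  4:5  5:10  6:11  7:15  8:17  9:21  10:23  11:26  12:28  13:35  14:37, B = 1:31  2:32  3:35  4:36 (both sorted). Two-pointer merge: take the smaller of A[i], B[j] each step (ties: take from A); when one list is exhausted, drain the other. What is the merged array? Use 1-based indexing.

[i=1,j=1] A[i]=0<=B[j]=31 take 0 → i++
[i=2,j=1] A[i]=1<=B[j]=31 take 1 → i++
[i=3,j=1] A[i]=3<=B[j]=31 take 3 → i++
[i=4,j=1] A[i]=5<=B[j]=31 take 5 → i++
[i=5,j=1] A[i]=10<=B[j]=31 take 10 → i++
[i=6,j=1] A[i]=11<=B[j]=31 take 11 → i++
[i=7,j=1] A[i]=15<=B[j]=31 take 15 → i++
[i=8,j=1] A[i]=17<=B[j]=31 take 17 → i++
[i=9,j=1] A[i]=21<=B[j]=31 take 21 → i++
[i=10,j=1] A[i]=23<=B[j]=31 take 23 → i++
[i=11,j=1] A[i]=26<=B[j]=31 take 26 → i++
[i=12,j=1] A[i]=28<=B[j]=31 take 28 → i++
[i=13,j=1] A[i]=35>B[j]=31 take 31 → j++
[i=13,j=2] A[i]=35>B[j]=32 take 32 → j++
[i=13,j=3] A[i]=35<=B[j]=35 take 35 → i++
[i=14,j=3] A[i]=37>B[j]=35 take 35 → j++
[i=14,j=4] A[i]=37>B[j]=36 take 36 → j++
[i=14,j=5] B done, take A[i]=37 → i++

[0, 1, 3, 5, 10, 11, 15, 17, 21, 23, 26, 28, 31, 32, 35, 35, 36, 37]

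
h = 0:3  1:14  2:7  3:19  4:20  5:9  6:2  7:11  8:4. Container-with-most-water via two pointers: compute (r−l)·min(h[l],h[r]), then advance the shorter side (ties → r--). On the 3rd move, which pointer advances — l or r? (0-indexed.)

l=0 r=8: min(3,4)*8=24 best=24 *, l++
l=1 r=8: min(14,4)*7=28 best=28 *, r--
l=1 r=7: min(14,11)*6=66 best=66 *, r--

r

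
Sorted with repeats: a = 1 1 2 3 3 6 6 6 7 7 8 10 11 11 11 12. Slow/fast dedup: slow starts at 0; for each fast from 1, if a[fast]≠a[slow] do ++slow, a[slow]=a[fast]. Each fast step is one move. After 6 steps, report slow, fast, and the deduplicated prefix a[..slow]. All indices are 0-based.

slow=3, fast=7, prefix=[1, 2, 3, 6]

(s=0,f=1) a[fast]=1=a[slow] dup → fast++
(s=0,f=2) a[fast]=2≠a[slow]=1 write a[1]=2 → slow++,fast++
(s=1,f=3) a[fast]=3≠a[slow]=2 write a[2]=3 → slow++,fast++
(s=2,f=4) a[fast]=3=a[slow] dup → fast++
(s=2,f=5) a[fast]=6≠a[slow]=3 write a[3]=6 → slow++,fast++
(s=3,f=6) a[fast]=6=a[slow] dup → fast++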